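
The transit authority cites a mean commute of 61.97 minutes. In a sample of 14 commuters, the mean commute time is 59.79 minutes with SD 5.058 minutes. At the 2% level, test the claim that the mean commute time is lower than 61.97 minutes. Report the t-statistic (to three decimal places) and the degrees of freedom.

t = -1.613, df = 13

H0: μ = 61.97; H1: μ < 61.97 (one-sample t-test, left-tailed).
t = (x̄ − μ₀)/(s/√n) = (59.79 − 61.97)/(5.058/√14) = -1.613
df = n − 1 = 13
p-value = P(T ≤ -1.613) ≈ 0.0654
Since p ≈ 0.0654 > α = 0.02, fail to reject H0; the evidence is not statistically significant.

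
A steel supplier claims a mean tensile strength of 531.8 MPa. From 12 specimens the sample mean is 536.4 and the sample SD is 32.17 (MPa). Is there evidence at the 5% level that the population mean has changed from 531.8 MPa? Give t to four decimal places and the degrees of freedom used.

t = 0.4953, df = 11

H0: μ = 531.8; H1: μ ≠ 531.8 (one-sample t-test, two-sided).
t = (x̄ − μ₀)/(s/√n) = (536.4 − 531.8)/(32.17/√12) = 0.4953
df = n − 1 = 11
Two-sided p-value ≈ 0.6301
Since p ≈ 0.6301 > α = 0.05, fail to reject H0; the evidence is not statistically significant.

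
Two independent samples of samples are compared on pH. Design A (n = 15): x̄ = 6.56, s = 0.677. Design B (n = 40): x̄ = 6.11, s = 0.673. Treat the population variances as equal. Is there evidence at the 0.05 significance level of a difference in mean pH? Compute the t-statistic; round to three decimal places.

Let group 1 = design A, group 2 = design B. H0: μ_1 = μ_2; H1: μ_1 ≠ μ_2 (two-sample pooled-variance t-test, two-sided).
s_p² = [(15−1)·0.677² + (40−1)·0.673²]/(15+40−2) = 0.454355
t = (6.56 − 6.11)/√[0.454355·(1/15 + 1/40)] = 2.205
df = n₁ + n₂ − 2 = 53
Two-sided p-value ≈ 0.0318
Since p ≈ 0.0318 < α = 0.05, reject H0; the data support H1.

2.205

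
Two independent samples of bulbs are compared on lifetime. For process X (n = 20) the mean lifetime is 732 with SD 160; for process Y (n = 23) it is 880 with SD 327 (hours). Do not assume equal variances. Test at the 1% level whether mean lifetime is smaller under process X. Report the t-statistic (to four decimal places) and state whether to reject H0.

Let group 1 = process X, group 2 = process Y. H0: μ_1 = μ_2; H1: μ_1 < μ_2 (Welch's two-sample t-test, left-tailed).
t = (x̄_1 − x̄_2)/√(s_1²/n_1 + s_2²/n_2) = (732 − 880)/√(160²/20 + 327²/23) = -1.9221
Welch–Satterthwaite df ≈ 32.89
p-value = P(T ≤ -1.9221) ≈ 0.0316
Since p ≈ 0.0316 > α = 0.01, fail to reject H0; the data do not provide sufficient evidence against H0.

t = -1.9221; fail to reject H0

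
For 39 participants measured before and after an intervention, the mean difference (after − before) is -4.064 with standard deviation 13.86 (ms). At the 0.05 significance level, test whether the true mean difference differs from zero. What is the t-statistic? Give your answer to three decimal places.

H0: μ_d = 0; H1: μ_d ≠ 0 (paired t-test on the differences, two-sided).
t = d̄/(s_d/√n) = -4.064/(13.86/√39) = -1.831
df = n − 1 = 38
Two-sided p-value ≈ 0.0749
Since p ≈ 0.0749 > α = 0.05, fail to reject H0; the data do not provide sufficient evidence against H0.

-1.831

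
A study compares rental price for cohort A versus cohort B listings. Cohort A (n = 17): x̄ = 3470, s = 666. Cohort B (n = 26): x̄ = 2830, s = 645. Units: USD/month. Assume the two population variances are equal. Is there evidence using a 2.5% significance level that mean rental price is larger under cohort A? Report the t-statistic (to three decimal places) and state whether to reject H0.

t = 3.141; reject H0

Let group 1 = cohort A, group 2 = cohort B. H0: μ_1 = μ_2; H1: μ_1 > μ_2 (two-sample pooled-variance t-test, right-tailed).
s_p² = [(17−1)·666² + (26−1)·645²]/(17+26−2) = 426769
t = (3470 − 2830)/√[426769·(1/17 + 1/26)] = 3.141
df = n₁ + n₂ − 2 = 41
p-value = P(T ≥ 3.141) ≈ 0.0016
Since p ≈ 0.0016 < α = 0.025, reject H0; the evidence is statistically significant.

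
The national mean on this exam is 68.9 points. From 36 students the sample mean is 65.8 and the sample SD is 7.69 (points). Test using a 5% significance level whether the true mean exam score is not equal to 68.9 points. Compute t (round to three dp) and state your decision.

H0: μ = 68.9; H1: μ ≠ 68.9 (one-sample t-test, two-sided).
t = (x̄ − μ₀)/(s/√n) = (65.8 − 68.9)/(7.69/√36) = -2.419
df = n − 1 = 35
Two-sided p-value ≈ 0.0209
Since p ≈ 0.0209 < α = 0.05, reject H0; the data support H1.

t = -2.419; reject H0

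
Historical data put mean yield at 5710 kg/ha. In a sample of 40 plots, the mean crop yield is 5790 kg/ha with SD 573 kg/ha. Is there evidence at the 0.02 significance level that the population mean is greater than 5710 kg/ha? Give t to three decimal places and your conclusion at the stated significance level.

t = 0.883; fail to reject H0

H0: μ = 5710; H1: μ > 5710 (one-sample t-test, right-tailed).
t = (x̄ − μ₀)/(s/√n) = (5790 − 5710)/(573/√40) = 0.883
df = n − 1 = 39
p-value = P(T ≥ 0.883) ≈ 0.191
Since p ≈ 0.191 > α = 0.02, fail to reject H0; the data do not provide sufficient evidence against H0.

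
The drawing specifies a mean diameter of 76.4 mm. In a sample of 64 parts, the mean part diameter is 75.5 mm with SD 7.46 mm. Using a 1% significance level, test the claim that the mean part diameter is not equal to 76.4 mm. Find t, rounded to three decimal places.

H0: μ = 76.4; H1: μ ≠ 76.4 (one-sample t-test, two-sided).
t = (x̄ − μ₀)/(s/√n) = (75.5 − 76.4)/(7.46/√64) = -0.965
df = n − 1 = 63
Two-sided p-value ≈ 0.338
Since p ≈ 0.338 > α = 0.01, fail to reject H0; the evidence is not statistically significant.

-0.965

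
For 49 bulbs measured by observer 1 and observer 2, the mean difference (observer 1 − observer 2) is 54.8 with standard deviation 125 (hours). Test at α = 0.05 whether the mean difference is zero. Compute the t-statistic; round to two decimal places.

H0: μ_d = 0; H1: μ_d ≠ 0 (paired t-test on the differences, two-sided).
t = d̄/(s_d/√n) = 54.8/(125/√49) = 3.07
df = n − 1 = 48
Two-sided p-value ≈ 0.0035
Since p ≈ 0.0035 < α = 0.05, reject H0; the data support H1.

3.07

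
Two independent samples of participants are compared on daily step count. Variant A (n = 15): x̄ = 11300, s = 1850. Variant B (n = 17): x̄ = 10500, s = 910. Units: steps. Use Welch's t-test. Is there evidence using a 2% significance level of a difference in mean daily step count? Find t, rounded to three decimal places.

1.520

Let group 1 = variant A, group 2 = variant B. H0: μ_1 = μ_2; H1: μ_1 ≠ μ_2 (Welch's two-sample t-test, two-sided).
t = (x̄_1 − x̄_2)/√(s_1²/n_1 + s_2²/n_2) = (11300 − 10500)/√(1850²/15 + 910²/17) = 1.520
Welch–Satterthwaite df ≈ 19.83
Two-sided p-value ≈ 0.144
Since p ≈ 0.144 > α = 0.02, fail to reject H0; the data do not provide sufficient evidence against H0.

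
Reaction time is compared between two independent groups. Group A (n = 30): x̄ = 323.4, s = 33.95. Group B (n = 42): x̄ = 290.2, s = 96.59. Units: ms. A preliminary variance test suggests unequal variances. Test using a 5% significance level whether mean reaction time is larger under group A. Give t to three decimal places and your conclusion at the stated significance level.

t = 2.057; reject H0

Let group 1 = group A, group 2 = group B. H0: μ_1 = μ_2; H1: μ_1 > μ_2 (Welch's two-sample t-test, right-tailed).
t = (x̄_1 − x̄_2)/√(s_1²/n_1 + s_2²/n_2) = (323.4 − 290.2)/√(33.95²/30 + 96.59²/42) = 2.057
Welch–Satterthwaite df ≈ 54.12
p-value = P(T ≥ 2.057) ≈ 0.0223
Since p ≈ 0.0223 < α = 0.05, reject H0; the evidence is statistically significant.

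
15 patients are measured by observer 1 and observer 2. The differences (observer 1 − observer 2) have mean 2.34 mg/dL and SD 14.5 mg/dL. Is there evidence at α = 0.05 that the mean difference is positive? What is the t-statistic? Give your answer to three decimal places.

H0: μ_d = 0; H1: μ_d > 0 (paired t-test on the differences, right-tailed).
t = d̄/(s_d/√n) = 2.34/(14.5/√15) = 0.625
df = n − 1 = 14
p-value = P(T ≥ 0.625) ≈ 0.2710
Since p ≈ 0.2710 > α = 0.05, fail to reject H0; the data do not provide sufficient evidence against H0.

0.625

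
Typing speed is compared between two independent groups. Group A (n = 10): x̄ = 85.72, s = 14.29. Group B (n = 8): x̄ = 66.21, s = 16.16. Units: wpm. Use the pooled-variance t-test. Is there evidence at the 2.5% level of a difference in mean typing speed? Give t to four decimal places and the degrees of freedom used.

t = 2.7173, df = 16

Let group 1 = group A, group 2 = group B. H0: μ_1 = μ_2; H1: μ_1 ≠ μ_2 (two-sample pooled-variance t-test, two-sided).
s_p² = [(10−1)·14.29² + (8−1)·16.16²]/(10+8−2) = 229.116
t = (85.72 − 66.21)/√[229.116·(1/10 + 1/8)] = 2.7173
df = n₁ + n₂ − 2 = 16
Two-sided p-value ≈ 0.0152
Since p ≈ 0.0152 < α = 0.025, reject H0; the data support H1.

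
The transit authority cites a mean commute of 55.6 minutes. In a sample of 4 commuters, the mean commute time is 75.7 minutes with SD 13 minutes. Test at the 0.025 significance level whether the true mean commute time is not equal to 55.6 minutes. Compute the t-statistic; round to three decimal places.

H0: μ = 55.6; H1: μ ≠ 55.6 (one-sample t-test, two-sided).
t = (x̄ − μ₀)/(s/√n) = (75.7 − 55.6)/(13/√4) = 3.092
df = n − 1 = 3
Two-sided p-value ≈ 0.0536
Since p ≈ 0.0536 > α = 0.025, fail to reject H0; the data do not provide sufficient evidence against H0.

3.092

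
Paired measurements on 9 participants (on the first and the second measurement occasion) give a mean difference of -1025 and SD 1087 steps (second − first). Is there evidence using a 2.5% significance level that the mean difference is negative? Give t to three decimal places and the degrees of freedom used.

H0: μ_d = 0; H1: μ_d < 0 (paired t-test on the differences, left-tailed).
t = d̄/(s_d/√n) = -1025/(1087/√9) = -2.829
df = n − 1 = 8
p-value = P(T ≤ -2.829) ≈ 0.011
Since p ≈ 0.011 < α = 0.025, reject H0; the evidence is statistically significant.

t = -2.829, df = 8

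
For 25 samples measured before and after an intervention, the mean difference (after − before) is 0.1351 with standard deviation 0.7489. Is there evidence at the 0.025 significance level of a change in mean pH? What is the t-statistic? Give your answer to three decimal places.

H0: μ_d = 0; H1: μ_d ≠ 0 (paired t-test on the differences, two-sided).
t = d̄/(s_d/√n) = 0.1351/(0.7489/√25) = 0.902
df = n − 1 = 24
Two-sided p-value ≈ 0.376
Since p ≈ 0.376 > α = 0.025, fail to reject H0; the data do not provide sufficient evidence against H0.

0.902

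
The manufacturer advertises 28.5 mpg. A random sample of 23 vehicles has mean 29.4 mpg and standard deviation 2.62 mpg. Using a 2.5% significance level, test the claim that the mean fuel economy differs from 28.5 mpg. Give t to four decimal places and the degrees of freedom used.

H0: μ = 28.5; H1: μ ≠ 28.5 (one-sample t-test, two-sided).
t = (x̄ − μ₀)/(s/√n) = (29.4 − 28.5)/(2.62/√23) = 1.6474
df = n − 1 = 22
Two-sided p-value ≈ 0.114
Since p ≈ 0.114 > α = 0.025, fail to reject H0; the evidence is not statistically significant.

t = 1.6474, df = 22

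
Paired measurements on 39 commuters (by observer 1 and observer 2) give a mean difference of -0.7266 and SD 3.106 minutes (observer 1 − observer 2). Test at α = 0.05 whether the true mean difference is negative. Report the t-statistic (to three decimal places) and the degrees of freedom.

H0: μ_d = 0; H1: μ_d < 0 (paired t-test on the differences, left-tailed).
t = d̄/(s_d/√n) = -0.7266/(3.106/√39) = -1.461
df = n − 1 = 38
p-value = P(T ≤ -1.461) ≈ 0.076
Since p ≈ 0.076 > α = 0.05, fail to reject H0; the data do not provide sufficient evidence against H0.

t = -1.461, df = 38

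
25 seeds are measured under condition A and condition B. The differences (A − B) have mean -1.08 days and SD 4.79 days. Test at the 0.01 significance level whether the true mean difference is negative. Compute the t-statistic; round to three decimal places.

-1.127

H0: μ_d = 0; H1: μ_d < 0 (paired t-test on the differences, left-tailed).
t = d̄/(s_d/√n) = -1.08/(4.79/√25) = -1.127
df = n − 1 = 24
p-value = P(T ≤ -1.127) ≈ 0.1354
Since p ≈ 0.1354 > α = 0.01, fail to reject H0; the evidence is not statistically significant.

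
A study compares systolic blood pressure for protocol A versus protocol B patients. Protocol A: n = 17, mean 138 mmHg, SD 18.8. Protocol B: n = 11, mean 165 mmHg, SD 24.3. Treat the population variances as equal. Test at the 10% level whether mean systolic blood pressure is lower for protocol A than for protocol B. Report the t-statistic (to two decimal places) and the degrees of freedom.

t = -3.31, df = 26

Let group 1 = protocol A, group 2 = protocol B. H0: μ_1 = μ_2; H1: μ_1 < μ_2 (two-sample pooled-variance t-test, left-tailed).
s_p² = [(17−1)·18.8² + (11−1)·24.3²]/(17+11−2) = 444.613
t = (138 − 165)/√[444.613·(1/17 + 1/11)] = -3.31
df = n₁ + n₂ − 2 = 26
p-value = P(T ≤ -3.31) ≈ 0.001
Since p ≈ 0.001 < α = 0.1, reject H0; the evidence is statistically significant.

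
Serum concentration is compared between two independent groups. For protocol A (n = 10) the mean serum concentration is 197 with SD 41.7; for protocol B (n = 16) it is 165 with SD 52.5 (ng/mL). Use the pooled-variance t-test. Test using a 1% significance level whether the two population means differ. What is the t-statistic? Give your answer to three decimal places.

Let group 1 = protocol A, group 2 = protocol B. H0: μ_1 = μ_2; H1: μ_1 ≠ μ_2 (two-sample pooled-variance t-test, two-sided).
s_p² = [(10−1)·41.7² + (16−1)·52.5²]/(10+16−2) = 2374.74
t = (197 − 165)/√[2374.74·(1/10 + 1/16)] = 1.629
df = n₁ + n₂ − 2 = 24
Two-sided p-value ≈ 0.1164
Since p ≈ 0.1164 > α = 0.01, fail to reject H0; the evidence is not statistically significant.

1.629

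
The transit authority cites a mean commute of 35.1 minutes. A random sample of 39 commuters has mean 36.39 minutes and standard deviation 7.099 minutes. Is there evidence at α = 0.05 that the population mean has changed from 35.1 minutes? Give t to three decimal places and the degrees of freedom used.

H0: μ = 35.1; H1: μ ≠ 35.1 (one-sample t-test, two-sided).
t = (x̄ − μ₀)/(s/√n) = (36.39 − 35.1)/(7.099/√39) = 1.135
df = n − 1 = 38
Two-sided p-value ≈ 0.264
Since p ≈ 0.264 > α = 0.05, fail to reject H0; the data do not provide sufficient evidence against H0.

t = 1.135, df = 38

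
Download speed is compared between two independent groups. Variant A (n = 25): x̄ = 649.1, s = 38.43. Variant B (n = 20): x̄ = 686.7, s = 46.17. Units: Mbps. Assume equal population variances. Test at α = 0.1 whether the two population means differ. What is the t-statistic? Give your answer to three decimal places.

-2.982

Let group 1 = variant A, group 2 = variant B. H0: μ_1 = μ_2; H1: μ_1 ≠ μ_2 (two-sample pooled-variance t-test, two-sided).
s_p² = [(25−1)·38.43² + (20−1)·46.17²]/(25+20−2) = 1766.2
t = (649.1 − 686.7)/√[1766.2·(1/25 + 1/20)] = -2.982
df = n₁ + n₂ − 2 = 43
Two-sided p-value ≈ 0.0047
Since p ≈ 0.0047 < α = 0.1, reject H0; the data support H1.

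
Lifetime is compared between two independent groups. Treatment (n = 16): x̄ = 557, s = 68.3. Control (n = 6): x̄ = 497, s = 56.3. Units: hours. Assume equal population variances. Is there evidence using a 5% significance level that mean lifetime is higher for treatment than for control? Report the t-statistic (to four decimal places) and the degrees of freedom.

t = 1.9133, df = 20

Let group 1 = treatment, group 2 = control. H0: μ_1 = μ_2; H1: μ_1 > μ_2 (two-sample pooled-variance t-test, right-tailed).
s_p² = [(16−1)·68.3² + (6−1)·56.3²]/(16+6−2) = 4291.09
t = (557 − 497)/√[4291.09·(1/16 + 1/6)] = 1.9133
df = n₁ + n₂ − 2 = 20
p-value = P(T ≥ 1.9133) ≈ 0.035
Since p ≈ 0.035 < α = 0.05, reject H0; the evidence is statistically significant.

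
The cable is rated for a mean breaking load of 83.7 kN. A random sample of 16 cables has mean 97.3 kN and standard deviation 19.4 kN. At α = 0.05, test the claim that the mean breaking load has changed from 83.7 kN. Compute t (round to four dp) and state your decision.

t = 2.8041; reject H0

H0: μ = 83.7; H1: μ ≠ 83.7 (one-sample t-test, two-sided).
t = (x̄ − μ₀)/(s/√n) = (97.3 − 83.7)/(19.4/√16) = 2.8041
df = n − 1 = 15
Two-sided p-value ≈ 0.0133
Since p ≈ 0.0133 < α = 0.05, reject H0; the data support H1.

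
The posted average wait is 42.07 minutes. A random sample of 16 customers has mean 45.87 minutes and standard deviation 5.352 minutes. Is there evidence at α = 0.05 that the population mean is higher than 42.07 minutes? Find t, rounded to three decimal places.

H0: μ = 42.07; H1: μ > 42.07 (one-sample t-test, right-tailed).
t = (x̄ − μ₀)/(s/√n) = (45.87 − 42.07)/(5.352/√16) = 2.840
df = n − 1 = 15
p-value = P(T ≥ 2.840) ≈ 0.0062
Since p ≈ 0.0062 < α = 0.05, reject H0; the evidence is statistically significant.

2.840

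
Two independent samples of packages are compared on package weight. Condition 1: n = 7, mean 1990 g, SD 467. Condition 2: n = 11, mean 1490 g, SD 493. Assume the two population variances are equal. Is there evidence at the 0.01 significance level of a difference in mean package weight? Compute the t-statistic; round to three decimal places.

Let group 1 = condition 1, group 2 = condition 2. H0: μ_1 = μ_2; H1: μ_1 ≠ μ_2 (two-sample pooled-variance t-test, two-sided).
s_p² = [(7−1)·467² + (11−1)·493²]/(7+11−2) = 233689
t = (1990 − 1490)/√[233689·(1/7 + 1/11)] = 2.139
df = n₁ + n₂ − 2 = 16
Two-sided p-value ≈ 0.0482
Since p ≈ 0.0482 > α = 0.01, fail to reject H0; the evidence is not statistically significant.

2.139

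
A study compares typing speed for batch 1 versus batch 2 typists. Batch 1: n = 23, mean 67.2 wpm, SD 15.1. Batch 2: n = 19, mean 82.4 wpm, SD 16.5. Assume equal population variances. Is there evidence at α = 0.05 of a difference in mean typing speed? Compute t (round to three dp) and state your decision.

t = -3.114; reject H0

Let group 1 = batch 1, group 2 = batch 2. H0: μ_1 = μ_2; H1: μ_1 ≠ μ_2 (two-sample pooled-variance t-test, two-sided).
s_p² = [(23−1)·15.1² + (19−1)·16.5²]/(23+19−2) = 247.918
t = (67.2 − 82.4)/√[247.918·(1/23 + 1/19)] = -3.114
df = n₁ + n₂ − 2 = 40
Two-sided p-value ≈ 0.003
Since p ≈ 0.003 < α = 0.05, reject H0; the evidence is statistically significant.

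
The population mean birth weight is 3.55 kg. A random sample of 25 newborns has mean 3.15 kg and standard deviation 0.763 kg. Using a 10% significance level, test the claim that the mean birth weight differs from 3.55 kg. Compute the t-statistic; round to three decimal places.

-2.621

H0: μ = 3.55; H1: μ ≠ 3.55 (one-sample t-test, two-sided).
t = (x̄ − μ₀)/(s/√n) = (3.15 − 3.55)/(0.763/√25) = -2.621
df = n − 1 = 24
Two-sided p-value ≈ 0.0150
Since p ≈ 0.0150 < α = 0.1, reject H0; the evidence is statistically significant.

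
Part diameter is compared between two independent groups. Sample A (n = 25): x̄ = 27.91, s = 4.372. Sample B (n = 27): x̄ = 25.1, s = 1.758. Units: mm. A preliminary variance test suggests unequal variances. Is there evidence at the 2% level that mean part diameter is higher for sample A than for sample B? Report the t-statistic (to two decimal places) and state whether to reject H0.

Let group 1 = sample A, group 2 = sample B. H0: μ_1 = μ_2; H1: μ_1 > μ_2 (Welch's two-sample t-test, right-tailed).
t = (x̄_1 − x̄_2)/√(s_1²/n_1 + s_2²/n_2) = (27.91 − 25.1)/√(4.372²/25 + 1.758²/27) = 3.00
Welch–Satterthwaite df ≈ 31.08
p-value = P(T ≥ 3.00) ≈ 0.0027
Since p ≈ 0.0027 < α = 0.02, reject H0; the evidence is statistically significant.

t = 3.00; reject H0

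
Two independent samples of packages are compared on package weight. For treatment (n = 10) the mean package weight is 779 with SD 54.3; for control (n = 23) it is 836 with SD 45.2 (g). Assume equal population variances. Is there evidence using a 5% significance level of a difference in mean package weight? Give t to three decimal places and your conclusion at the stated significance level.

Let group 1 = treatment, group 2 = control. H0: μ_1 = μ_2; H1: μ_1 ≠ μ_2 (two-sample pooled-variance t-test, two-sided).
s_p² = [(10−1)·54.3² + (23−1)·45.2²]/(10+23−2) = 2305.91
t = (779 − 836)/√[2305.91·(1/10 + 1/23)] = -3.134
df = n₁ + n₂ − 2 = 31
Two-sided p-value ≈ 0.0038
Since p ≈ 0.0038 < α = 0.05, reject H0; the data support H1.

t = -3.134; reject H0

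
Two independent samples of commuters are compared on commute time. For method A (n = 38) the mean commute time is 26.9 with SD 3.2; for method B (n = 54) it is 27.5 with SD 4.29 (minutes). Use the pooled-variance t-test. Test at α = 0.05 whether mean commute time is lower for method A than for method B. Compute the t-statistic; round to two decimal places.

-0.73

Let group 1 = method A, group 2 = method B. H0: μ_1 = μ_2; H1: μ_1 < μ_2 (two-sample pooled-variance t-test, left-tailed).
s_p² = [(38−1)·3.2² + (54−1)·4.29²]/(38+54−2) = 15.0477
t = (26.9 − 27.5)/√[15.0477·(1/38 + 1/54)] = -0.73
df = n₁ + n₂ − 2 = 90
p-value = P(T ≤ -0.73) ≈ 0.233
Since p ≈ 0.233 > α = 0.05, fail to reject H0; the data do not provide sufficient evidence against H0.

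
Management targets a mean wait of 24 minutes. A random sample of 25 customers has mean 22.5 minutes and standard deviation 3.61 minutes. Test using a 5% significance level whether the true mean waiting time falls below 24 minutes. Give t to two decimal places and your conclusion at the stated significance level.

t = -2.08; reject H0

H0: μ = 24; H1: μ < 24 (one-sample t-test, left-tailed).
t = (x̄ − μ₀)/(s/√n) = (22.5 − 24)/(3.61/√25) = -2.08
df = n − 1 = 24
p-value = P(T ≤ -2.08) ≈ 0.0243
Since p ≈ 0.0243 < α = 0.05, reject H0; the evidence is statistically significant.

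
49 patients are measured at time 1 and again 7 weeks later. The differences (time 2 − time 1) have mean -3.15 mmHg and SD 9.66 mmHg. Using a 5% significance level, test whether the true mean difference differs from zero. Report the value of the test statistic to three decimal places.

-2.283

H0: μ_d = 0; H1: μ_d ≠ 0 (paired t-test on the differences, two-sided).
t = d̄/(s_d/√n) = -3.15/(9.66/√49) = -2.283
df = n − 1 = 48
Two-sided p-value ≈ 0.027
Since p ≈ 0.027 < α = 0.05, reject H0; the evidence is statistically significant.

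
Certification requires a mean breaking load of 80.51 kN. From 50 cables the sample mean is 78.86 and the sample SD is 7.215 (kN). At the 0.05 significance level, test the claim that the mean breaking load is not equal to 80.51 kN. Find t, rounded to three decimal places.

-1.617

H0: μ = 80.51; H1: μ ≠ 80.51 (one-sample t-test, two-sided).
t = (x̄ − μ₀)/(s/√n) = (78.86 − 80.51)/(7.215/√50) = -1.617
df = n − 1 = 49
Two-sided p-value ≈ 0.112
Since p ≈ 0.112 > α = 0.05, fail to reject H0; the data do not provide sufficient evidence against H0.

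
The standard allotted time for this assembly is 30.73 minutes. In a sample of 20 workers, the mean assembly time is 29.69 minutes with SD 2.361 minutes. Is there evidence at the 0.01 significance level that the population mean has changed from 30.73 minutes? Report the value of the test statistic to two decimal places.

-1.97

H0: μ = 30.73; H1: μ ≠ 30.73 (one-sample t-test, two-sided).
t = (x̄ − μ₀)/(s/√n) = (29.69 − 30.73)/(2.361/√20) = -1.97
df = n − 1 = 19
Two-sided p-value ≈ 0.0636
Since p ≈ 0.0636 > α = 0.01, fail to reject H0; the evidence is not statistically significant.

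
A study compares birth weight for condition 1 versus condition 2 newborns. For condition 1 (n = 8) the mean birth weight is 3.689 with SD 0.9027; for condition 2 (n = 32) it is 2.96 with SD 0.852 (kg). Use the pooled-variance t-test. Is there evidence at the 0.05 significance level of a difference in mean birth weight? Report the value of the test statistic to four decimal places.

2.1406

Let group 1 = condition 1, group 2 = condition 2. H0: μ_1 = μ_2; H1: μ_1 ≠ μ_2 (two-sample pooled-variance t-test, two-sided).
s_p² = [(8−1)·0.9027² + (32−1)·0.852²]/(8+32−2) = 0.742292
t = (3.689 − 2.96)/√[0.742292·(1/8 + 1/32)] = 2.1406
df = n₁ + n₂ − 2 = 38
Two-sided p-value ≈ 0.0388
Since p ≈ 0.0388 < α = 0.05, reject H0; the evidence is statistically significant.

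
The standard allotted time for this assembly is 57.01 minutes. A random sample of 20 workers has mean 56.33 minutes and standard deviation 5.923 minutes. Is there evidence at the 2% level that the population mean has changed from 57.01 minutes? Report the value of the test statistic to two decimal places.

-0.51

H0: μ = 57.01; H1: μ ≠ 57.01 (one-sample t-test, two-sided).
t = (x̄ − μ₀)/(s/√n) = (56.33 − 57.01)/(5.923/√20) = -0.51
df = n − 1 = 19
Two-sided p-value ≈ 0.614
Since p ≈ 0.614 > α = 0.02, fail to reject H0; the evidence is not statistically significant.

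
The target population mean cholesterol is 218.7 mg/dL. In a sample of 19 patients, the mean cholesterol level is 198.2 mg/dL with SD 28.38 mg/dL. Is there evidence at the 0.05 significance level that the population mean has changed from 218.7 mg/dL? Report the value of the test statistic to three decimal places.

H0: μ = 218.7; H1: μ ≠ 218.7 (one-sample t-test, two-sided).
t = (x̄ − μ₀)/(s/√n) = (198.2 − 218.7)/(28.38/√19) = -3.149
df = n − 1 = 18
Two-sided p-value ≈ 0.006
Since p ≈ 0.006 < α = 0.05, reject H0; the evidence is statistically significant.

-3.149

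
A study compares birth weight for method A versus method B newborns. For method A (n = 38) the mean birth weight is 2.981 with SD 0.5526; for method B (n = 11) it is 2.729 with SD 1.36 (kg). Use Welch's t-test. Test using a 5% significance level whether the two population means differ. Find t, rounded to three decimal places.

Let group 1 = method A, group 2 = method B. H0: μ_1 = μ_2; H1: μ_1 ≠ μ_2 (Welch's two-sample t-test, two-sided).
t = (x̄_1 − x̄_2)/√(s_1²/n_1 + s_2²/n_2) = (2.981 − 2.729)/√(0.5526²/38 + 1.36²/11) = 0.600
Welch–Satterthwaite df ≈ 10.97
Two-sided p-value ≈ 0.560
Since p ≈ 0.560 > α = 0.05, fail to reject H0; the evidence is not statistically significant.

0.600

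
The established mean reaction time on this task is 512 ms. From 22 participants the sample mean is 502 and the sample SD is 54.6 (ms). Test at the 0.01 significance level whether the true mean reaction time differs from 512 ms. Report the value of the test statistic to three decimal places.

H0: μ = 512; H1: μ ≠ 512 (one-sample t-test, two-sided).
t = (x̄ − μ₀)/(s/√n) = (502 − 512)/(54.6/√22) = -0.859
df = n − 1 = 21
Two-sided p-value ≈ 0.400
Since p ≈ 0.400 > α = 0.01, fail to reject H0; the evidence is not statistically significant.

-0.859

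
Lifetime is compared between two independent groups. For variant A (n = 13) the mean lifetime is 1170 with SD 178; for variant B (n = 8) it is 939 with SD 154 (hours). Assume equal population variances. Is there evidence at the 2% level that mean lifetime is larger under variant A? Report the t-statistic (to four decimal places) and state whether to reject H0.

Let group 1 = variant A, group 2 = variant B. H0: μ_1 = μ_2; H1: μ_1 > μ_2 (two-sample pooled-variance t-test, right-tailed).
s_p² = [(13−1)·178² + (8−1)·154²]/(13+8−2) = 28748.4
t = (1170 − 939)/√[28748.4·(1/13 + 1/8)] = 3.0319
df = n₁ + n₂ − 2 = 19
p-value = P(T ≥ 3.0319) ≈ 0.0034
Since p ≈ 0.0034 < α = 0.02, reject H0; the data support H1.

t = 3.0319; reject H0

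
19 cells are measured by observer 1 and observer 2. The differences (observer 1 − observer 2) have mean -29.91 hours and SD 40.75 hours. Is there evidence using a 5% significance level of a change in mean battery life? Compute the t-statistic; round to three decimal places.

H0: μ_d = 0; H1: μ_d ≠ 0 (paired t-test on the differences, two-sided).
t = d̄/(s_d/√n) = -29.91/(40.75/√19) = -3.199
df = n − 1 = 18
Two-sided p-value ≈ 0.0050
Since p ≈ 0.0050 < α = 0.05, reject H0; the data support H1.

-3.199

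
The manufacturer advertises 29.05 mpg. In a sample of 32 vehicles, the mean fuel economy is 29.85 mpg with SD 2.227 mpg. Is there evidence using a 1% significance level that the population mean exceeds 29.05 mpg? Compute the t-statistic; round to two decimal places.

2.03

H0: μ = 29.05; H1: μ > 29.05 (one-sample t-test, right-tailed).
t = (x̄ − μ₀)/(s/√n) = (29.85 − 29.05)/(2.227/√32) = 2.03
df = n − 1 = 31
p-value = P(T ≥ 2.03) ≈ 0.025
Since p ≈ 0.025 > α = 0.01, fail to reject H0; the data do not provide sufficient evidence against H0.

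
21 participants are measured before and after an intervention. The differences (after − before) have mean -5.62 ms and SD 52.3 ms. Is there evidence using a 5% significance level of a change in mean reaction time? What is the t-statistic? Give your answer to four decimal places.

H0: μ_d = 0; H1: μ_d ≠ 0 (paired t-test on the differences, two-sided).
t = d̄/(s_d/√n) = -5.62/(52.3/√21) = -0.4924
df = n − 1 = 20
Two-sided p-value ≈ 0.628
Since p ≈ 0.628 > α = 0.05, fail to reject H0; the data do not provide sufficient evidence against H0.

-0.4924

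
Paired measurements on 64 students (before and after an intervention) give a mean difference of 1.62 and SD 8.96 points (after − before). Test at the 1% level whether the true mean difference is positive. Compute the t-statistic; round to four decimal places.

H0: μ_d = 0; H1: μ_d > 0 (paired t-test on the differences, right-tailed).
t = d̄/(s_d/√n) = 1.62/(8.96/√64) = 1.4464
df = n − 1 = 63
p-value = P(T ≥ 1.4464) ≈ 0.0765
Since p ≈ 0.0765 > α = 0.01, fail to reject H0; the data do not provide sufficient evidence against H0.

1.4464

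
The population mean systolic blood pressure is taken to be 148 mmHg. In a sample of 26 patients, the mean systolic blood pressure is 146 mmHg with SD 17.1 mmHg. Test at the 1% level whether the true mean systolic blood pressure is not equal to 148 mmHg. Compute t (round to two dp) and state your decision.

H0: μ = 148; H1: μ ≠ 148 (one-sample t-test, two-sided).
t = (x̄ − μ₀)/(s/√n) = (146 − 148)/(17.1/√26) = -0.60
df = n − 1 = 25
Two-sided p-value ≈ 0.5563
Since p ≈ 0.5563 > α = 0.01, fail to reject H0; the evidence is not statistically significant.

t = -0.60; fail to reject H0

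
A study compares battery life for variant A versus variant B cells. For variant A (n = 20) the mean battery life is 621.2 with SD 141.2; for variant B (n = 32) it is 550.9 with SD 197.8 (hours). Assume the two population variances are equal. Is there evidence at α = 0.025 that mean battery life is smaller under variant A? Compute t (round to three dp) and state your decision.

Let group 1 = variant A, group 2 = variant B. H0: μ_1 = μ_2; H1: μ_1 < μ_2 (two-sample pooled-variance t-test, left-tailed).
s_p² = [(20−1)·141.2² + (32−1)·197.8²]/(20+32−2) = 31833.6
t = (621.2 − 550.9)/√[31833.6·(1/20 + 1/32)] = 1.382
df = n₁ + n₂ − 2 = 50
p-value = P(T ≤ 1.382) ≈ 0.913
Since p ≈ 0.913 > α = 0.025, fail to reject H0; the evidence is not statistically significant.

t = 1.382; fail to reject H0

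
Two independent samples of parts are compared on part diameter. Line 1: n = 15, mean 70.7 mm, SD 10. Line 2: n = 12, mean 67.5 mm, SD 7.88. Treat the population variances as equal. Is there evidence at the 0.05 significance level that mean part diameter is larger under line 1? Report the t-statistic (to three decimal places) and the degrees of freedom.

Let group 1 = line 1, group 2 = line 2. H0: μ_1 = μ_2; H1: μ_1 > μ_2 (two-sample pooled-variance t-test, right-tailed).
s_p² = [(15−1)·10² + (12−1)·7.88²]/(15+12−2) = 83.3215
t = (70.7 − 67.5)/√[83.3215·(1/15 + 1/12)] = 0.905
df = n₁ + n₂ − 2 = 25
p-value = P(T ≥ 0.905) ≈ 0.187
Since p ≈ 0.187 > α = 0.05, fail to reject H0; the evidence is not statistically significant.

t = 0.905, df = 25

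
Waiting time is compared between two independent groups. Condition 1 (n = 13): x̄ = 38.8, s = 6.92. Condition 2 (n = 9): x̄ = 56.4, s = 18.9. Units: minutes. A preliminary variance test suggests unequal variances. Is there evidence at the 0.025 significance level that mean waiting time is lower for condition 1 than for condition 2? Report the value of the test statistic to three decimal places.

-2.672

Let group 1 = condition 1, group 2 = condition 2. H0: μ_1 = μ_2; H1: μ_1 < μ_2 (Welch's two-sample t-test, left-tailed).
t = (x̄_1 − x̄_2)/√(s_1²/n_1 + s_2²/n_2) = (38.8 − 56.4)/√(6.92²/13 + 18.9²/9) = -2.672
Welch–Satterthwaite df ≈ 9.50
p-value = P(T ≤ -2.672) ≈ 0.0122
Since p ≈ 0.0122 < α = 0.025, reject H0; the data support H1.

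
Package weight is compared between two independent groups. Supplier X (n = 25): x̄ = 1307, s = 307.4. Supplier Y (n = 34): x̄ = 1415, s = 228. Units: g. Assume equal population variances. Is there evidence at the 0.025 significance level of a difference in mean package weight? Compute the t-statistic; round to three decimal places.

Let group 1 = supplier X, group 2 = supplier Y. H0: μ_1 = μ_2; H1: μ_1 ≠ μ_2 (two-sample pooled-variance t-test, two-sided).
s_p² = [(25−1)·307.4² + (34−1)·228²]/(25+34−2) = 69883.3
t = (1307 − 1415)/√[69883.3·(1/25 + 1/34)] = -1.551
df = n₁ + n₂ − 2 = 57
Two-sided p-value ≈ 0.127
Since p ≈ 0.127 > α = 0.025, fail to reject H0; the data do not provide sufficient evidence against H0.

-1.551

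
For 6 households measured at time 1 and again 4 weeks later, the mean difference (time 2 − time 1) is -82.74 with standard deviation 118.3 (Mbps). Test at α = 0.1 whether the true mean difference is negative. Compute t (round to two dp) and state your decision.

t = -1.71; reject H0

H0: μ_d = 0; H1: μ_d < 0 (paired t-test on the differences, left-tailed).
t = d̄/(s_d/√n) = -82.74/(118.3/√6) = -1.71
df = n − 1 = 5
p-value = P(T ≤ -1.71) ≈ 0.074
Since p ≈ 0.074 < α = 0.1, reject H0; the evidence is statistically significant.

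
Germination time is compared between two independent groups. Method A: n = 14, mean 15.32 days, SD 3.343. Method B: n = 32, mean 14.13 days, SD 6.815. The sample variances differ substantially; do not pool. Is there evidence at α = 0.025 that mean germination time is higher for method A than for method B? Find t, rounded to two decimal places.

0.79

Let group 1 = method A, group 2 = method B. H0: μ_1 = μ_2; H1: μ_1 > μ_2 (Welch's two-sample t-test, right-tailed).
t = (x̄_1 − x̄_2)/√(s_1²/n_1 + s_2²/n_2) = (15.32 − 14.13)/√(3.343²/14 + 6.815²/32) = 0.79
Welch–Satterthwaite df ≈ 43.27
p-value = P(T ≥ 0.79) ≈ 0.2159
Since p ≈ 0.2159 > α = 0.025, fail to reject H0; the evidence is not statistically significant.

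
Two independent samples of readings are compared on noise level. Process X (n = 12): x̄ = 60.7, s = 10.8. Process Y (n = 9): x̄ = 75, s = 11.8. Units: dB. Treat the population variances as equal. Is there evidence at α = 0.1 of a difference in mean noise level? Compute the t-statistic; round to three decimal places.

Let group 1 = process X, group 2 = process Y. H0: μ_1 = μ_2; H1: μ_1 ≠ μ_2 (two-sample pooled-variance t-test, two-sided).
s_p² = [(12−1)·10.8² + (9−1)·11.8²]/(12+9−2) = 126.156
t = (60.7 − 75)/√[126.156·(1/12 + 1/9)] = -2.887
df = n₁ + n₂ − 2 = 19
Two-sided p-value ≈ 0.0094
Since p ≈ 0.0094 < α = 0.1, reject H0; the data support H1.

-2.887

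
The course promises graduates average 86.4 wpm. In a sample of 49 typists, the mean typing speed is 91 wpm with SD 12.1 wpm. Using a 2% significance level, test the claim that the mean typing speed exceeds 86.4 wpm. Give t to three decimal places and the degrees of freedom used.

H0: μ = 86.4; H1: μ > 86.4 (one-sample t-test, right-tailed).
t = (x̄ − μ₀)/(s/√n) = (91 − 86.4)/(12.1/√49) = 2.661
df = n − 1 = 48
p-value = P(T ≥ 2.661) ≈ 0.0053
Since p ≈ 0.0053 < α = 0.02, reject H0; the evidence is statistically significant.

t = 2.661, df = 48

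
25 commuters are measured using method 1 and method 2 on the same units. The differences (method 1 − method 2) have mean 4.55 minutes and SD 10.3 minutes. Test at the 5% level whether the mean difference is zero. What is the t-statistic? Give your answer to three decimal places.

H0: μ_d = 0; H1: μ_d ≠ 0 (paired t-test on the differences, two-sided).
t = d̄/(s_d/√n) = 4.55/(10.3/√25) = 2.209
df = n − 1 = 24
Two-sided p-value ≈ 0.0370
Since p ≈ 0.0370 < α = 0.05, reject H0; the evidence is statistically significant.

2.209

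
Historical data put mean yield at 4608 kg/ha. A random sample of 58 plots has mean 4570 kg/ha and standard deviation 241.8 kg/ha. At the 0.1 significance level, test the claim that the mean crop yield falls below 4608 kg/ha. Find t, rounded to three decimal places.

-1.197

H0: μ = 4608; H1: μ < 4608 (one-sample t-test, left-tailed).
t = (x̄ − μ₀)/(s/√n) = (4570 − 4608)/(241.8/√58) = -1.197
df = n − 1 = 57
p-value = P(T ≤ -1.197) ≈ 0.1182
Since p ≈ 0.1182 > α = 0.1, fail to reject H0; the evidence is not statistically significant.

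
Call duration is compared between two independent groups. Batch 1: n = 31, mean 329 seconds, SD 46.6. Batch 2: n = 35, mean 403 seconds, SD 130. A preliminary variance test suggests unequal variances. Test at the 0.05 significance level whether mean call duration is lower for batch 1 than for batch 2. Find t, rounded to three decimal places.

-3.147

Let group 1 = batch 1, group 2 = batch 2. H0: μ_1 = μ_2; H1: μ_1 < μ_2 (Welch's two-sample t-test, left-tailed).
t = (x̄_1 − x̄_2)/√(s_1²/n_1 + s_2²/n_2) = (329 − 403)/√(46.6²/31 + 130²/35) = -3.147
Welch–Satterthwaite df ≈ 43.54
p-value = P(T ≤ -3.147) ≈ 0.001
Since p ≈ 0.001 < α = 0.05, reject H0; the data support H1.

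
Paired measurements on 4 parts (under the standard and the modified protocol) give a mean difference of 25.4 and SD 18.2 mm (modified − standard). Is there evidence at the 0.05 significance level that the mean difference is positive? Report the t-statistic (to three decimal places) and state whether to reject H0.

t = 2.791; reject H0

H0: μ_d = 0; H1: μ_d > 0 (paired t-test on the differences, right-tailed).
t = d̄/(s_d/√n) = 25.4/(18.2/√4) = 2.791
df = n − 1 = 3
p-value = P(T ≥ 2.791) ≈ 0.034
Since p ≈ 0.034 < α = 0.05, reject H0; the evidence is statistically significant.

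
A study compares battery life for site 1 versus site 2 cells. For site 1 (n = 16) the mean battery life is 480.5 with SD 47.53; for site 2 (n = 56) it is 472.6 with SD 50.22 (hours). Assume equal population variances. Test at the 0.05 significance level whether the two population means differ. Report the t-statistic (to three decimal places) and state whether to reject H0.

Let group 1 = site 1, group 2 = site 2. H0: μ_1 = μ_2; H1: μ_1 ≠ μ_2 (two-sample pooled-variance t-test, two-sided).
s_p² = [(16−1)·47.53² + (56−1)·50.22²]/(16+56−2) = 2465.7
t = (480.5 − 472.6)/√[2465.7·(1/16 + 1/56)] = 0.561
df = n₁ + n₂ − 2 = 70
Two-sided p-value ≈ 0.5764
Since p ≈ 0.5764 > α = 0.05, fail to reject H0; the data do not provide sufficient evidence against H0.

t = 0.561; fail to reject H0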